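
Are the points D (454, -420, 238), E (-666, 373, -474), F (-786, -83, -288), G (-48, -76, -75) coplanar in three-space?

The four points are coplanar iff the 3×3 determinant with rows DE, DF, DG is zero.
Rows: (-1120, 793, -712), (-1240, 337, -526), (-502, 344, -313).
Expanding along the first row: (-1120)(75463) − (793)(124068) + (-712)(-257386) = 354348.
Nonzero ⇒ not coplanar.

No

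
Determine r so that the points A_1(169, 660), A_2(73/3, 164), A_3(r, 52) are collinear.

-25/3

The three points are collinear iff det[A_1A_2; A_1A_3] = 0.
This determinant is linear in r: (496)r + (12400/3) = 0, so r = -25/3.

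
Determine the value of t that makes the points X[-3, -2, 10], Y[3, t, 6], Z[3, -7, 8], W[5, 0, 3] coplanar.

Normal to plane XZW: n = (39, 26, 52); plane equation n·P = 351.
Requiring n·Y = 351: (26)t + (429) = 351.
So t = -3.

-3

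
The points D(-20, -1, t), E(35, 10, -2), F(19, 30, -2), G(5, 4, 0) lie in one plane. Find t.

5/3

Coplanarity ⇔ det[DE; DF; DG] = 0.
Expanding, this is linear in t: (-696)t + (1160) = 0.
So t = 5/3.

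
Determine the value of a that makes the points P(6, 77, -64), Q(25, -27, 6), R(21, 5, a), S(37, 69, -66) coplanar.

Normal to plane PQS: n = (768, 2208, 3072); plane equation n·X = -21984.
Requiring n·R = -21984: (3072)a + (27168) = -21984.
So a = -16.

-16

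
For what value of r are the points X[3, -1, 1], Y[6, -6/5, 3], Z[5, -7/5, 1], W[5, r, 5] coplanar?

-3/5

Normal to plane XYZ: n = (4/5, 4, -4/5); plane equation n·P = -12/5.
Requiring n·W = -12/5: (4)r + (0) = -12/5.
So r = -3/5.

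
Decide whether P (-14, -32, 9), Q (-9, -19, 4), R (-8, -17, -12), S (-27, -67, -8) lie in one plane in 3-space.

Yes

With P as base: PQ = (5, 13, -5), PR = (6, 15, -21), PS = (-13, -35, -17).
PR × PS = (-990, 375, -15).
PQ · (PR × PS) = 0.
The scalar triple product vanishes, so the four points are coplanar.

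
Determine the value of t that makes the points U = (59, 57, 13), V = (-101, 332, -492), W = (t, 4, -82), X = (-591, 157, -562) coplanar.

-201

Normal to plane UVX: n = (-107625, 236250, 162750); plane equation n·P = 9232125.
Requiring n·W = 9232125: (-107625)t + (-12400500) = 9232125.
So t = -201.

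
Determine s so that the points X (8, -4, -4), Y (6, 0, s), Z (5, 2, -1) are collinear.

Direction XZ = (-3, 6, 3). From the x-coordinate of Y, the parameter along the line is τ = (6 − 8)/(-3) = 2/3.
Then s = (-4) + 2/3·(3) = -2.

-2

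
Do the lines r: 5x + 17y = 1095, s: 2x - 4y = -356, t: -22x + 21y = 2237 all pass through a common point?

Intersecting r and s: solving the 2×2 system gives (x, y) = (-836/27, 1985/27).
Substitute into t: (-22)(-836/27) + (21)(1985/27) = 60077/27.
But t requires 2237 ≠ 60077/27, so the three lines have no common point.

No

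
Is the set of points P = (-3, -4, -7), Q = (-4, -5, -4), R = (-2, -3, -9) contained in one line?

PQ = (-1, -1, 3), PR = (1, 1, -2).
PQ × PR = (-1, 1, 0).
The cross product is nonzero, so the points do not lie on one line.

No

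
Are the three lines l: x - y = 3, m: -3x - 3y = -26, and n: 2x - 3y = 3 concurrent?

No

Intersecting l and m: solving the 2×2 system gives (x, y) = (35/6, 17/6).
Substitute into n: (2)(35/6) + (-3)(17/6) = 19/6.
But n requires 3 ≠ 19/6, so the three lines have no common point.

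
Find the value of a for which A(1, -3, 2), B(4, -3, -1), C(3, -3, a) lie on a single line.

Direction AB = (3, 0, -3). From the x-coordinate of C, the parameter along the line is τ = (3 − 1)/3 = 2/3.
Then a = 2 + 2/3·(-3) = 0.

0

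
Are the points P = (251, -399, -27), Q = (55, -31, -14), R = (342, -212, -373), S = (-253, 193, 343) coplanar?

Yes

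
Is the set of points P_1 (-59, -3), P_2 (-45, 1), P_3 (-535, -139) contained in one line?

Yes

P_1P_2 = (14, 4), P_1P_3 = (-476, -136).
Twice the signed area of △P_1P_2P_3 is (14)(-136) − (4)(-476) = 0.
The triangle is degenerate (zero area), so the points are collinear.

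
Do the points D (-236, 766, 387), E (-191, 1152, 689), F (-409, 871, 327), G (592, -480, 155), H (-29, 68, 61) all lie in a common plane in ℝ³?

No

The plane through D, E, F has normal n = DE × DF = (-54870, -49546, 71503) and equation n·P = 2668745.
Checking the remaining points: n·G = 2382005, n·H = 2583785.
Since n·G = 2382005 ≠ 2668745, G is off the plane and the points are not all coplanar.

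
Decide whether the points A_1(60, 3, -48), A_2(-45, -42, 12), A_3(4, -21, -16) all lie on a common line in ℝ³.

Yes

A_1A_2 = (-105, -45, 60), A_1A_3 = (-56, -24, 32).
A_1A_2 × A_1A_3 = (0, 0, 0).
The cross product vanishes, so the three points are collinear.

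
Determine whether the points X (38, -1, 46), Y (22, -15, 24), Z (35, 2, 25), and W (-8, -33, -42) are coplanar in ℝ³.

Yes

The four points are coplanar iff the 3×3 determinant with rows XY, XZ, XW is zero.
Rows: (-16, -14, -22), (-3, 3, -21), (-46, -32, -88).
Expanding along the first row: (-16)(-936) − (-14)(-702) + (-22)(234) = 0.
Zero determinant ⇒ coplanar.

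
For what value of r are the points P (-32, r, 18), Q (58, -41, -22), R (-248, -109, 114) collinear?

-61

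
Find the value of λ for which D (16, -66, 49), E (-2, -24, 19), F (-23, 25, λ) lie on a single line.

Collinearity requires DE × DF = 0; each component is linear in λ.
The x-component gives (42)λ + (672) = 0, so λ = -16.
The remaining components then also vanish.

-16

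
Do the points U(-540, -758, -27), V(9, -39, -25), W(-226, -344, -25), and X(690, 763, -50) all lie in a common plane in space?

No

A normal to the plane through U, V, W is n = UV × UW = (610, -470, 1520).
The plane has equation n·P = -14180. For X: n·X = -13710.
-13710 ≠ -14180, so X is off the plane.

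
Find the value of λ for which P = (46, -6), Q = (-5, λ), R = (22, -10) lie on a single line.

The three points are collinear iff det[PQ; PR] = 0.
This determinant is linear in λ: (24)λ + (348) = 0, so λ = -29/2.

-29/2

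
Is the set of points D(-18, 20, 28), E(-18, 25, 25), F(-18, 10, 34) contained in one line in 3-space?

Yes

DE = (0, 5, -3), DF = (0, -10, 6).
Each component of DF is -2 times the corresponding component of DE, so DF = -2·DE and the points are collinear.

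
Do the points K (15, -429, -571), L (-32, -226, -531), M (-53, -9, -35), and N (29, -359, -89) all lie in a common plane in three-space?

With K as base: KL = (-47, 203, 40), KM = (-68, 420, 536), KN = (14, 70, 482).
KM × KN = (164920, 40280, -10640).
KL · (KM × KN) = 0.
The scalar triple product vanishes, so the four points are coplanar.

Yes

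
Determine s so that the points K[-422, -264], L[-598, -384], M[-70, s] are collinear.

Collinearity: (M − K) must be parallel to (L − K) = (-176, -120).
Cross-multiplying the components: (s − (-264))·(-176) = (352)·(-120).
Solving gives s = -24.

-24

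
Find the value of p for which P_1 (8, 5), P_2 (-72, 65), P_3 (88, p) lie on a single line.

-55

The three points are collinear iff det[P_1P_2; P_1P_3] = 0.
This determinant is linear in p: (-80)p + (-4400) = 0, so p = -55.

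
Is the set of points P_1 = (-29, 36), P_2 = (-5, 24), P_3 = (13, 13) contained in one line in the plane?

No

P_1P_2 = (24, -12), P_1P_3 = (42, -23).
Twice the signed area of △P_1P_2P_3 is (24)(-23) − (-12)(42) = -48.
The area is nonzero, so the three points are not collinear.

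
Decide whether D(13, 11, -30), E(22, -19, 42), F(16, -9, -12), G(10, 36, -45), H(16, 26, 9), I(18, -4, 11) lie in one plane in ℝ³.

The plane through D, E, F has normal n = DE × DF = (900, 54, -90) and equation n·P = 14994.
Checking the remaining points: n·G = 14994, n·H = 14994, n·I = 14994.
All equal 14994, so all 6 points lie in one plane.

Yes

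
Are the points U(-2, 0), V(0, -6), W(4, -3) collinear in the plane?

No

UV = (2, -6), UW = (6, -3).
Twice the signed area of △UVW is (2)(-3) − (-6)(6) = 30.
The area is nonzero, so the three points are not collinear.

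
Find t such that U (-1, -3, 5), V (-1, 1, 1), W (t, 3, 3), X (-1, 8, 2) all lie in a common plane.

-1

The points are coplanar iff UV · (UW × UX) = 0.
Expanding, this is linear in t: (-32)t + (-32) = 0.
So t = -1.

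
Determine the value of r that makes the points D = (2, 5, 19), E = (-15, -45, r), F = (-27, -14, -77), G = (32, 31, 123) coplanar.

-66

Coplanarity ⇔ det[DE; DF; DG] = 0.
Expanding, this is linear in r: (-184)r + (-12144) = 0.
So r = -66.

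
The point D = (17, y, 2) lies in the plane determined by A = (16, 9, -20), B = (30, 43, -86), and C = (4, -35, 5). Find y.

The plane through A, B, C has equation −2054x + 442y − 208z = -24726.
Substituting D: (442)y + (-35334) = -24726, so y = 24.

24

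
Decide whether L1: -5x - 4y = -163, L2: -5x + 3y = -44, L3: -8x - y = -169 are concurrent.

Yes

Intersecting L1 and L2: solving the 2×2 system gives (x, y) = (19, 17).
Substitute into L3: (-8)(19) + (-1)(17) = -169.
This equals -169, so (19, 17) lies on all three lines and they are concurrent.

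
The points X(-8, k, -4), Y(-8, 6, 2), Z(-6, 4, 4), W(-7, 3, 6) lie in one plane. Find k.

10

The points are coplanar iff XY · (XZ × XW) = 0.
Expanding, this is linear in k: (6)k + (-60) = 0.
So k = 10.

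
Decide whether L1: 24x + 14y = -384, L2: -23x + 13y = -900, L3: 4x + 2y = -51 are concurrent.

No

Intersecting L1 and L2: solving the 2×2 system gives (x, y) = (12, -48).
Substitute into L3: (4)(12) + (2)(-48) = -48.
But L3 requires -51 ≠ -48, so the three lines have no common point.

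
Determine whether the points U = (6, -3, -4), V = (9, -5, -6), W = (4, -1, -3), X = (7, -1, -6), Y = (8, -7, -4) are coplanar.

The plane through U, V, W has normal n = UV × UW = (2, 1, 2) and equation n·P = 1.
Checking the remaining points: n·X = 1, n·Y = 1.
All equal 1, so all 5 points lie in one plane.

Yes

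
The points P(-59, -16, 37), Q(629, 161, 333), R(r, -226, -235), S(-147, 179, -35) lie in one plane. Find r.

-707

Coplanarity ⇔ det[PQ; PR; PS] = 0.
Expanding, this is linear in r: (70464)r + (49818048) = 0.
So r = -707.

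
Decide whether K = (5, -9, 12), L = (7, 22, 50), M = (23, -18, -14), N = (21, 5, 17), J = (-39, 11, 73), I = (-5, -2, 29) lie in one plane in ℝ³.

The plane through K, L, M has normal n = KL × KM = (-464, 736, -576) and equation n·P = -15856.
Checking the remaining points: n·N = -15856, n·J = -15856, n·I = -15856.
All equal -15856, so all 6 points lie in one plane.

Yes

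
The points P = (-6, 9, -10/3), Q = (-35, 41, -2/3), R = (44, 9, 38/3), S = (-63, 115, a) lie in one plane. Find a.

18

Coplanarity ⇔ det[PQ; PR; PS] = 0.
Expanding, this is linear in a: (-1600)a + (28800) = 0.
So a = 18.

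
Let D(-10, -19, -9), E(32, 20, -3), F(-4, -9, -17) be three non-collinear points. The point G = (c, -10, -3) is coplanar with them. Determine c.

The plane through D, E, F has equation −372x + 372y + 186z = -5022.
Substituting G: (-372)c + (-4278) = -5022, so c = 2.

2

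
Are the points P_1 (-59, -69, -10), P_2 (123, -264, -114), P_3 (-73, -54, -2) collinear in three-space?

P_1P_2 = (182, -195, -104), P_1P_3 = (-14, 15, 8).
P_1P_2 × P_1P_3 = (0, 0, 0).
The cross product vanishes, so the three points are collinear.

Yes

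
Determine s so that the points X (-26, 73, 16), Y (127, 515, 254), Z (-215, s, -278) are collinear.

-473

Collinearity requires XY × XZ = 0; each component is linear in s.
The x-component gives (-238)s + (-112574) = 0, so s = -473.
The remaining components then also vanish.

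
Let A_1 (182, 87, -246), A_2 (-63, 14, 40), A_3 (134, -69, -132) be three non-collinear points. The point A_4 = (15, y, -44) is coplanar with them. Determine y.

20

Coplanarity requires A_1A_2 · (A_1A_3 × A_1A_4) = 0.
A_1A_2 = (-245, -73, 286), A_1A_3 = (-48, -156, 114); the triple product is linear in y with coefficient 14202 and constant term -284040.
Setting it to zero: y = 20.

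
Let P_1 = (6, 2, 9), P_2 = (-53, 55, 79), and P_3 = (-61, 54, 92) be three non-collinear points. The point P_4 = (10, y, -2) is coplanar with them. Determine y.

13

The plane through P_1, P_2, P_3 has equation 759x + 207y + 483z = 9315.
Substituting P_4: (207)y + (6624) = 9315, so y = 13.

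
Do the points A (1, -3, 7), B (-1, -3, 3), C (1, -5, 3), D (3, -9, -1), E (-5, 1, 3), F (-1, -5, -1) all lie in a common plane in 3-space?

The plane through A, B, C has normal n = AB × AC = (-8, -8, 4) and equation n·P = 44.
Checking the remaining points: n·D = 44, n·E = 44, n·F = 44.
All equal 44, so all 6 points lie in one plane.

Yes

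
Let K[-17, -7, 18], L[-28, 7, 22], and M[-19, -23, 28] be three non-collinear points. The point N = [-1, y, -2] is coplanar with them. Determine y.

Coplanarity requires KL · (KM × KN) = 0.
KL = (-11, 14, 4), KM = (-2, -16, 10); the triple product is linear in y with coefficient 102 and constant term -102.
Setting it to zero: y = 1.

1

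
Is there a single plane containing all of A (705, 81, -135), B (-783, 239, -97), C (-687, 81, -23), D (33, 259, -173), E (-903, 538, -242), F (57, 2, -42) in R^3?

Yes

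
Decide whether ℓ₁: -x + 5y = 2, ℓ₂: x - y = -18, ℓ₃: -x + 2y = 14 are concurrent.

Yes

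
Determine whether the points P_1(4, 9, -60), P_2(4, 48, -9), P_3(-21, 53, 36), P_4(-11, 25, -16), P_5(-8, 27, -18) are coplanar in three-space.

Yes

The plane through P_1, P_2, P_3 has normal n = P_1P_2 × P_1P_3 = (1500, -1275, 975) and equation n·P = -63975.
Checking the remaining points: n·P_4 = -63975, n·P_5 = -63975.
All equal -63975, so all 5 points lie in one plane.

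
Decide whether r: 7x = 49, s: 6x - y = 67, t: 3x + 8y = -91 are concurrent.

No

Intersecting r and s: solving the 2×2 system gives (x, y) = (7, -25).
Substitute into t: (3)(7) + (8)(-25) = -179.
But t requires -91 ≠ -179, so the three lines have no common point.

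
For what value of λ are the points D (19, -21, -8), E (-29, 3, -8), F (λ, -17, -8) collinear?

Direction DE = (-48, 24, 0). From the y-coordinate of F, the parameter along the line is τ = (-17 − (-21))/24 = 1/6.
Then λ = 19 + 1/6·(-48) = 11.

11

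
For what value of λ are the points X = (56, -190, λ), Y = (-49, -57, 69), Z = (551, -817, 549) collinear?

Collinearity requires XY × XZ = 0; each component is linear in λ.
The x-component gives (-760)λ + (116280) = 0, so λ = 153.
The remaining components then also vanish.

153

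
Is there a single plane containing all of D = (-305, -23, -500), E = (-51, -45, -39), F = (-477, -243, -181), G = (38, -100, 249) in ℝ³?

No

The four points are coplanar iff the 3×3 determinant with rows DE, DF, DG is zero.
Rows: (254, -22, 461), (-172, -220, 319), (343, -77, 749).
Expanding along the first row: (254)(-140217) − (-22)(-238245) + (461)(88704) = 36036.
Nonzero ⇒ not coplanar.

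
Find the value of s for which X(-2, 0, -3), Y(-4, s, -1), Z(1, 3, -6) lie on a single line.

Collinearity requires XY × XZ = 0; each component is linear in s.
The x-component gives (-3)s + (-6) = 0, so s = -2.
The remaining components then also vanish.

-2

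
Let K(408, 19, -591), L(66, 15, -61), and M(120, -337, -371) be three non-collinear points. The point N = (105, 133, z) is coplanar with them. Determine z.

A normal to the plane is n = KL × KM = (187800, -77400, 120600).
N lies in the plane iff n · KN = 0.
This gives (120600)z + (5547600) = 0, so z = -46.

-46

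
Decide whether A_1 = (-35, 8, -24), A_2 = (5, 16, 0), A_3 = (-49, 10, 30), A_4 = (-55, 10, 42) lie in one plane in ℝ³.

A normal to the plane through A_1, A_2, A_3 is n = A_1A_2 × A_1A_3 = (384, -2496, 192).
The plane has equation n·P = -38016. For A_4: n·A_4 = -38016.
Equal, so A_4 lies in the plane and all four are coplanar.

Yes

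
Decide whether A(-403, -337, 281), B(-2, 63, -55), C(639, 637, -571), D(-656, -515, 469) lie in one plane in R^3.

The four points are coplanar iff the 3×3 determinant with rows AB, AC, AD is zero.
Rows: (401, 400, -336), (1042, 974, -852), (-253, -178, 188).
Expanding along the first row: (401)(31456) − (400)(-19660) + (-336)(60946) = 0.
Zero determinant ⇒ coplanar.

Yes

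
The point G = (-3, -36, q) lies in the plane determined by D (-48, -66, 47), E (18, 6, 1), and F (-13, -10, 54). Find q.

-18

The plane through D, E, F has equation 3080x − 2072y + 1176z = 44184.
Substituting G: (1176)q + (65352) = 44184, so q = -18.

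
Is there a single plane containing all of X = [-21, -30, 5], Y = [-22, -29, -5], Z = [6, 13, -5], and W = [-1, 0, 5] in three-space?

A normal to the plane through X, Y, Z is n = XY × XZ = (420, -280, -70).
The plane has equation n·P = -770. For W: n·W = -770.
Equal, so W lies in the plane and all four are coplanar.

Yes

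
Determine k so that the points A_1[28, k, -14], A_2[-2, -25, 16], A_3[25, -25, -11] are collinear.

Direction A_2A_3 = (27, 0, -27). From the x-coordinate of A_1, the parameter along the line is τ = (28 − (-2))/27 = 10/9.
Then k = (-25) + 10/9·(0) = -25.

-25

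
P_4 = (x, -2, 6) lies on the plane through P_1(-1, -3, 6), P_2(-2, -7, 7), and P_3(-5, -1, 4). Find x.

A normal to the plane is n = P_1P_2 × P_1P_3 = (6, -6, -18).
P_4 lies in the plane iff n · P_1P_4 = 0.
This gives (6)x + (0) = 0, so x = 0.

0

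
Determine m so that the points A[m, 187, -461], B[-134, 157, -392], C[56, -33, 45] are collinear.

Collinearity requires AB × AC = 0; each component is linear in m.
The y-component gives (437)m + (71668) = 0, so m = -164.
The remaining components then also vanish.

-164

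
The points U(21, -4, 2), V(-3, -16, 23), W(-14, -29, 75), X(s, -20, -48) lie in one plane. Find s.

-51

The points are coplanar iff UV · (UW × UX) = 0.
Expanding, this is linear in s: (-351)s + (-17901) = 0.
So s = -51.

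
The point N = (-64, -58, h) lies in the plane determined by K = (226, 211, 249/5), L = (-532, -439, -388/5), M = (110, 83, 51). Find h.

79/5

Coplanarity requires KL · (KM × KN) = 0.
KL = (-758, -650, -637/5), KM = (-116, -128, 6/5); the triple product is linear in h with coefficient 21624 and constant term -1708296/5.
Setting it to zero: h = 79/5.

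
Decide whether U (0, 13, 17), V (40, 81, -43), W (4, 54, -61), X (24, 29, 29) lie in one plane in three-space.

A normal to the plane through U, V, W is n = UV × UW = (-2844, 2880, 1368).
The plane has equation n·P = 60696. For X: n·X = 54936.
54936 ≠ 60696, so X is off the plane.

No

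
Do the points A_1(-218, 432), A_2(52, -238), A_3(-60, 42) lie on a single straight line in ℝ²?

No

A_1A_2 = (270, -670), A_1A_3 = (158, -390).
Twice the signed area of △A_1A_2A_3 is (270)(-390) − (-670)(158) = 560.
The area is nonzero, so the three points are not collinear.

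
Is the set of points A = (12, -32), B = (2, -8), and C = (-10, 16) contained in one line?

AB = (-10, 24), AC = (-22, 48).
det[AB; AC] = (-10)(48) − (24)(-22) = 48.
The determinant is nonzero, so they are not collinear.

No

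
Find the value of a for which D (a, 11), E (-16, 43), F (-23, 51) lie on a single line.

The three points are collinear iff det[DE; DF] = 0.
This determinant is linear in a: (-8)a + (96) = 0, so a = 12.

12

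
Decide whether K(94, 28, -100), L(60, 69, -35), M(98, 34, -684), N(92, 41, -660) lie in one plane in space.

Yes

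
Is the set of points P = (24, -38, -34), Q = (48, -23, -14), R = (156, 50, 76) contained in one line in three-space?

PQ = (24, 15, 20), PR = (132, 88, 110).
Comparing components 2 and 3: (15)(110) − (20)(88) = -110 ≠ 0, so PQ and PR are not parallel and the points are not collinear.

No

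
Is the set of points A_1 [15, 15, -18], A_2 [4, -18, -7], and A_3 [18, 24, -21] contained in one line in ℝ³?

A_1A_2 = (-11, -33, 11), A_1A_3 = (3, 9, -3).
A_1A_2 × A_1A_3 = (0, 0, 0).
The cross product vanishes, so the three points are collinear.

Yes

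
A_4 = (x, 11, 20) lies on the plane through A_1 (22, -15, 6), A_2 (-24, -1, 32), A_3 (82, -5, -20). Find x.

8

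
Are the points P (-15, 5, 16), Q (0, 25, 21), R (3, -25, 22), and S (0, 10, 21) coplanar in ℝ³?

Yes

With P as base: PQ = (15, 20, 5), PR = (18, -30, 6), PS = (15, 5, 5).
PR × PS = (-180, 0, 540).
PQ · (PR × PS) = 0.
The scalar triple product vanishes, so the four points are coplanar.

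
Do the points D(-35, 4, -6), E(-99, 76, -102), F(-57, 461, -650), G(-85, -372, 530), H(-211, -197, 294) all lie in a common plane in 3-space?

The plane through D, E, F has normal n = DE × DF = (-2496, -39104, -27664) and equation n·P = 96928.
Checking the remaining points: n·G = 96928, n·H = 96928.
All equal 96928, so all 5 points lie in one plane.

Yes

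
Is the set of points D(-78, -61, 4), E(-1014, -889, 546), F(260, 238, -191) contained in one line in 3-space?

No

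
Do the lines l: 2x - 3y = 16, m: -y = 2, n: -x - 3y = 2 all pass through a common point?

Intersecting l and m: solving the 2×2 system gives (x, y) = (5, -2).
Substitute into n: (-1)(5) + (-3)(-2) = 1.
But n requires 2 ≠ 1, so the three lines have no common point.

No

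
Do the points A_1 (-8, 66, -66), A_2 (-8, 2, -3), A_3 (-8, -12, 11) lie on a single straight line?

No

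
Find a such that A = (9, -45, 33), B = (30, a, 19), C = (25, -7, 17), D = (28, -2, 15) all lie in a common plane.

Normal to plane ACD: n = (4, -16, -34); plane equation n·P = -366.
Requiring n·B = -366: (-16)a + (-526) = -366.
So a = -10.

-10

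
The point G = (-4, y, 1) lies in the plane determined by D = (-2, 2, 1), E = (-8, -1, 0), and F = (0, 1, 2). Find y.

The plane through D, E, F has equation −4x + 4y + 12z = 28.
Substituting G: (4)y + (28) = 28, so y = 0.

0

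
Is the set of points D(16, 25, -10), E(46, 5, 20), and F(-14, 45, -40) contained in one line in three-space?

Yes

DE = (30, -20, 30), DF = (-30, 20, -30).
Each component of DF is -1 times the corresponding component of DE, so DF = -1·DE and the points are collinear.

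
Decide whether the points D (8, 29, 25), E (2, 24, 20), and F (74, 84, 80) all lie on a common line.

Yes

DE = (-6, -5, -5), DF = (66, 55, 55).
DE × DF = (0, 0, 0).
The cross product vanishes, so the three points are collinear.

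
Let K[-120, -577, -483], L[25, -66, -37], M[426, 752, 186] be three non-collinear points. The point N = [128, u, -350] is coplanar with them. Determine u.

The plane through K, L, M has equation −250875x + 146511y − 86301z = -12748464.
Substituting N: (146511)u + (-1906650) = -12748464, so u = -74.

-74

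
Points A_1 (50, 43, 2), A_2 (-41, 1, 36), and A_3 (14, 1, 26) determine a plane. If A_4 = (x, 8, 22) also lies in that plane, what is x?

Coplanarity requires A_1A_2 · (A_1A_3 × A_1A_4) = 0.
A_1A_2 = (-91, -42, 34), A_1A_3 = (-36, -42, 24); the triple product is linear in x with coefficient 420 and constant term -8400.
Setting it to zero: x = 20.

20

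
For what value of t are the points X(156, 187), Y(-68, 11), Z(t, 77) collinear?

Collinearity: (Z − X) must be parallel to (Y − X) = (-224, -176).
Cross-multiplying the components: (t − 156)·(-176) = (-110)·(-224).
Solving gives t = 16.

16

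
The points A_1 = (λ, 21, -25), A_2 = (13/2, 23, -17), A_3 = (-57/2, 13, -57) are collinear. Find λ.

-1/2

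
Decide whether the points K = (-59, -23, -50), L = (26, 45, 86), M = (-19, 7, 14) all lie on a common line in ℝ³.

KL = (85, 68, 136), KM = (40, 30, 64).
KL × KM = (272, 0, -170).
The cross product is nonzero, so the points do not lie on one line.

No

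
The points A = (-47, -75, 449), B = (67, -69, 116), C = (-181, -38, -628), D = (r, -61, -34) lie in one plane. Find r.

-33

The points are coplanar iff AB · (AC × AD) = 0.
Expanding, this is linear in r: (5859)r + (193347) = 0.
So r = -33.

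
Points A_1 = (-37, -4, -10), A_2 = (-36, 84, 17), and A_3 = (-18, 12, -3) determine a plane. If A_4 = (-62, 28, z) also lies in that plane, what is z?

The plane through A_1, A_2, A_3 has equation 184x + 506y − 1656z = 7728.
Substituting A_4: (-1656)z + (2760) = 7728, so z = -3.

-3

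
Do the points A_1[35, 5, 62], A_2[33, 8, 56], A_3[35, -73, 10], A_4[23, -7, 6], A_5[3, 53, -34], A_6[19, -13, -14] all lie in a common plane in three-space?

The plane through A_1, A_2, A_3 has normal n = A_1A_2 × A_1A_3 = (-624, -104, 156) and equation n·P = -12688.
Checking the remaining points: n·A_4 = -12688, n·A_5 = -12688, n·A_6 = -12688.
All equal -12688, so all 6 points lie in one plane.

Yes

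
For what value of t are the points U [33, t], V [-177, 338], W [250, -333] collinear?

8

Collinearity: (U − V) must be parallel to (W − V) = (427, -671).
Cross-multiplying the components: (t − 338)·(427) = (210)·(-671).
Solving gives t = 8.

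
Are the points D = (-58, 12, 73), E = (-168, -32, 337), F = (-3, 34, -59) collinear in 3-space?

Yes

DE = (-110, -44, 264), DF = (55, 22, -132).
DE × DF = (0, 0, 0).
The cross product vanishes, so the three points are collinear.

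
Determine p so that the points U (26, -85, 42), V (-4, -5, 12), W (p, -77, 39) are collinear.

Direction UV = (-30, 80, -30). From the y-coordinate of W, the parameter along the line is τ = (-77 − (-85))/80 = 1/10.
Then p = 26 + 1/10·(-30) = 23.

23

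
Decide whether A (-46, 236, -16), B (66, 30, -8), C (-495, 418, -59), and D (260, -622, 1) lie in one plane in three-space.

No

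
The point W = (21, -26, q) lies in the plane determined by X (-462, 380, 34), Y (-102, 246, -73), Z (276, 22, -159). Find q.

The plane through X, Y, Z has equation −12444x − 9486y − 29988z = 1124856.
Substituting W: (-29988)q + (-14688) = 1124856, so q = -38.

-38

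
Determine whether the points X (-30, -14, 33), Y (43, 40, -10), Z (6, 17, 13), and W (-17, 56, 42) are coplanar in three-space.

The four points are coplanar iff the 3×3 determinant with rows XY, XZ, XW is zero.
Rows: (73, 54, -43), (36, 31, -20), (13, 70, 9).
Expanding along the first row: (73)(1679) − (54)(584) + (-43)(2117) = 0.
Zero determinant ⇒ coplanar.

Yes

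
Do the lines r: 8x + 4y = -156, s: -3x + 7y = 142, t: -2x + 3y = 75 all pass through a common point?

No

The three lines meet at one point iff the augmented coefficient matrix [aᵢ bᵢ cᵢ] has rank < 3, i.e. its determinant vanishes.
Here the determinant is -224.
Nonzero, so no common point exists.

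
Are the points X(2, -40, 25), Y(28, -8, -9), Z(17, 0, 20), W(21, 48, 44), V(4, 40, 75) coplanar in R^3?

Yes

The plane through X, Y, Z has normal n = XY × XZ = (1200, -380, 560) and equation n·P = 31600.
Checking the remaining points: n·W = 31600, n·V = 31600.
All equal 31600, so all 5 points lie in one plane.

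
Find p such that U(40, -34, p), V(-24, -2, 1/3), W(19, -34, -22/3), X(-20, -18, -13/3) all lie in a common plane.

Coplanarity ⇔ det[UV; UW; UX] = 0.
Expanding, this is linear in p: (560)p + (10640/3) = 0.
So p = -19/3.

-19/3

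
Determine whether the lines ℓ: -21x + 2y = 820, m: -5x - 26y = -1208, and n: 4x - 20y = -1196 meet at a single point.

Yes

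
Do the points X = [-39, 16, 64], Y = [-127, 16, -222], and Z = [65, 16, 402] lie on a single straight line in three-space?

Yes

XY = (-88, 0, -286), XZ = (104, 0, 338).
XY × XZ = (0, 0, 0).
The cross product vanishes, so the three points are collinear.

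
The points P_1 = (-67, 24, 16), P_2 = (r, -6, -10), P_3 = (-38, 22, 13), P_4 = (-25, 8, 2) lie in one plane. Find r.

7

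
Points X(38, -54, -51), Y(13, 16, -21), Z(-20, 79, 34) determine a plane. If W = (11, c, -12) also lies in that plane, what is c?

A normal to the plane is n = XY × XZ = (1960, 385, 735).
W lies in the plane iff n · XW = 0.
This gives (385)c + (-3465) = 0, so c = 9.

9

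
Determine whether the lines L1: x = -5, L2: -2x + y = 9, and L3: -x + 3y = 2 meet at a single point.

The three lines meet at one point iff the augmented coefficient matrix [aᵢ bᵢ cᵢ] has rank < 3, i.e. its determinant vanishes.
Here the determinant is 0.
It vanishes, so the lines are concurrent at (-5, -1).

Yes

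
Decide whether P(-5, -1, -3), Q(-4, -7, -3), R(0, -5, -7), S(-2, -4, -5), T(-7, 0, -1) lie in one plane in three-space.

The plane through P, Q, R has normal n = PQ × PR = (24, 4, 26) and equation n·X = -202.
Checking the remaining points: n·S = -194, n·T = -194.
Since n·S = -194 ≠ -202, S is off the plane and the points are not all coplanar.

No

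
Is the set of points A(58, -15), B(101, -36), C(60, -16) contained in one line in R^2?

AB = (43, -21), AC = (2, -1).
Twice the signed area of △ABC is (43)(-1) − (-21)(2) = -1.
The area is nonzero, so the three points are not collinear.

No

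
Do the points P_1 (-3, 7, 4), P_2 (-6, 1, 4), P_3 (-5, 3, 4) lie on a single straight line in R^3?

P_1P_2 = (-3, -6, 0), P_1P_3 = (-2, -4, 0).
Each component of P_1P_3 is 2/3 times the corresponding component of P_1P_2, so P_1P_3 = 2/3·P_1P_2 and the points are collinear.

Yes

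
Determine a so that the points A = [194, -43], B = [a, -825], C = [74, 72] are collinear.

1010

Collinearity: (B − A) must be parallel to (C − A) = (-120, 115).
Cross-multiplying the components: (a − 194)·(115) = (-782)·(-120).
Solving gives a = 1010.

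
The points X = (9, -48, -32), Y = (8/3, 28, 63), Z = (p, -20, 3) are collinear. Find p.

Collinearity requires XY × XZ = 0; each component is linear in p.
The y-component gives (95)p + (-1900/3) = 0, so p = 20/3.
The remaining components then also vanish.

20/3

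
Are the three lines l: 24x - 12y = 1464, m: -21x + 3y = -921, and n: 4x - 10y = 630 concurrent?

No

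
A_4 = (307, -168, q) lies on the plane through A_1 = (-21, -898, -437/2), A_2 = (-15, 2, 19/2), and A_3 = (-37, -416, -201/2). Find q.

71/2

A normal to the plane is n = A_1A_2 × A_1A_3 = (-3696, -4356, 17292).
A_4 lies in the plane iff n · A_1A_4 = 0.
This gives (17292)q + (-613866) = 0, so q = 71/2.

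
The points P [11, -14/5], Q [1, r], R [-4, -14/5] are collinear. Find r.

The three points are collinear iff det[PQ; PR] = 0.
This determinant is linear in r: (15)r + (42) = 0, so r = -14/5.

-14/5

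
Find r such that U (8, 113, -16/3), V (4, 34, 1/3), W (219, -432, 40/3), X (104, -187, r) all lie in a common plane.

20/3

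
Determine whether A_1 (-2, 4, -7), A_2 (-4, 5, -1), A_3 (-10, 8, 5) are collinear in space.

A_1A_2 = (-2, 1, 6), A_1A_3 = (-8, 4, 12).
Comparing components 2 and 3: (1)(12) − (6)(4) = -12 ≠ 0, so A_1A_2 and A_1A_3 are not parallel and the points are not collinear.

No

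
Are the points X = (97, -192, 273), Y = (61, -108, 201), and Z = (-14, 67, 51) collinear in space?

Yes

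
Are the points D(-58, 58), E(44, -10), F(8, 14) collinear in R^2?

DE = (102, -68), DF = (66, -44).
Checking proportionality: DF = 11/17·DE, so the vectors are parallel and the points are collinear.

Yes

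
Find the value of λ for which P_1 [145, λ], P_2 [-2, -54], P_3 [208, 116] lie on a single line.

65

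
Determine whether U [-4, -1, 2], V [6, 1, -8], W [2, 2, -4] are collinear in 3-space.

UV = (10, 2, -10), UW = (6, 3, -6).
Comparing components 2 and 3: (2)(-6) − (-10)(3) = 18 ≠ 0, so UV and UW are not parallel and the points are not collinear.

No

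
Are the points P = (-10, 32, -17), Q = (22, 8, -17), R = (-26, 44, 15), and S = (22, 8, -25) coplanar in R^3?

A normal to the plane through P, Q, R is n = PQ × PR = (-768, -1024, 0).
The plane has equation n·X = -25088. For S: n·S = -25088.
Equal, so S lies in the plane and all four are coplanar.

Yes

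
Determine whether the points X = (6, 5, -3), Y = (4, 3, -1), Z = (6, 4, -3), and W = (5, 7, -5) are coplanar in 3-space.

No

The four points are coplanar iff the 3×3 determinant with rows XY, XZ, XW is zero.
Rows: (-2, -2, 2), (0, -1, 0), (-1, 2, -2).
Expanding along the first row: (-2)(2) − (-2)(0) + (2)(-1) = -6.
Nonzero ⇒ not coplanar.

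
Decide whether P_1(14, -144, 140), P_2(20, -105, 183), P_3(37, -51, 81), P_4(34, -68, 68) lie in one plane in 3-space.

No

The four points are coplanar iff the 3×3 determinant with rows P_1P_2, P_1P_3, P_1P_4 is zero.
Rows: (6, 39, 43), (23, 93, -59), (20, 76, -72).
Expanding along the first row: (6)(-2212) − (39)(-476) + (43)(-112) = 476.
Nonzero ⇒ not coplanar.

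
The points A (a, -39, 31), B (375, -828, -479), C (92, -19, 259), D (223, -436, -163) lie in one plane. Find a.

The points are coplanar iff AB · (AC × AD) = 0.
Expanding, this is linear in a: (33652)a + (-807648) = 0.
So a = 24.

24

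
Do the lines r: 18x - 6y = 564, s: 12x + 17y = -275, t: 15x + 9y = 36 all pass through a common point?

Yes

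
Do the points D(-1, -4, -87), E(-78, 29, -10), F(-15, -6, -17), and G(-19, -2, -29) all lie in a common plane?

The four points are coplanar iff the 3×3 determinant with rows DE, DF, DG is zero.
Rows: (-77, 33, 77), (-14, -2, 70), (-18, 2, 58).
Expanding along the first row: (-77)(-256) − (33)(448) + (77)(-64) = 0.
Zero determinant ⇒ coplanar.

Yes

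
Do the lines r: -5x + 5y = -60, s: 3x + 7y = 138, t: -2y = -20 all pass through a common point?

No

Intersecting r and s: solving the 2×2 system gives (x, y) = (111/5, 51/5).
Substitute into t: (0)(111/5) + (-2)(51/5) = -102/5.
But t requires -20 ≠ -102/5, so the three lines have no common point.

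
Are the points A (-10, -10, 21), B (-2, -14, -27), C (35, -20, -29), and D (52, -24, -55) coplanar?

No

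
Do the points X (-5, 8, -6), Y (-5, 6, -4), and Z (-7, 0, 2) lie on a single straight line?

XY = (0, -2, 2), XZ = (-2, -8, 8).
Comparing components 3 and 1: (2)(-2) − (0)(8) = -4 ≠ 0, so XY and XZ are not parallel and the points are not collinear.

No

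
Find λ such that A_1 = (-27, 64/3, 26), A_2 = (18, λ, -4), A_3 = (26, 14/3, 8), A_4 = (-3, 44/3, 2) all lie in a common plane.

Normal to plane A_1A_3A_4: n = (280, 840, 140/3); plane equation n·P = 34720/3.
Requiring n·A_2 = 34720/3: (840)λ + (14560/3) = 34720/3.
So λ = 8.

8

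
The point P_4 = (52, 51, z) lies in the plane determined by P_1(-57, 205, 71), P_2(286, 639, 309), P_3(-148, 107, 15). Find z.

The plane through P_1, P_2, P_3 has equation −980x − 2450y + 5880z = -28910.
Substituting P_4: (5880)z + (-175910) = -28910, so z = 25.

25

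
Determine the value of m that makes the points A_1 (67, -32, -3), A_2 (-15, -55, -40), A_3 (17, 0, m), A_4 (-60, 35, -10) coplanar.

-3

Coplanarity ⇔ det[A_1A_2; A_1A_3; A_1A_4] = 0.
Expanding, this is linear in m: (8415)m + (25245) = 0.
So m = -3.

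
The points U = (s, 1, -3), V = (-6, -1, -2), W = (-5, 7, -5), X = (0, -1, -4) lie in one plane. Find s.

-5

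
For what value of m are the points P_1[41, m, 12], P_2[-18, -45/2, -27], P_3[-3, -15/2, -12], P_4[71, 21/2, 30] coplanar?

3/2

The points are coplanar iff P_1P_2 · (P_1P_3 × P_1P_4) = 0.
Expanding, this is linear in m: (-480)m + (720) = 0.
So m = 3/2.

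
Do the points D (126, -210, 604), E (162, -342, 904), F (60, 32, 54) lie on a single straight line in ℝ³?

DE = (36, -132, 300), DF = (-66, 242, -550).
Each component of DF is -11/6 times the corresponding component of DE, so DF = -11/6·DE and the points are collinear.

Yes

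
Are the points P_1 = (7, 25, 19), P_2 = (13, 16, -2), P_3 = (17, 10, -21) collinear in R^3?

No

P_1P_2 = (6, -9, -21), P_1P_3 = (10, -15, -40).
P_1P_2 × P_1P_3 = (45, 30, 0).
The cross product is nonzero, so the points do not lie on one line.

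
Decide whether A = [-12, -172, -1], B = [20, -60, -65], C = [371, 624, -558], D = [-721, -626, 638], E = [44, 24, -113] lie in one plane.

The plane through A, B, C has normal n = AB × AC = (-11440, -6688, -17424) and equation n·P = 1305040.
Checking the remaining points: n·D = 1318416, n·E = 1305040.
Since n·D = 1318416 ≠ 1305040, D is off the plane and the points are not all coplanar.

No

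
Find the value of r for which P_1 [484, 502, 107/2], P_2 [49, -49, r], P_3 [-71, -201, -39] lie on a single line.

-19

Collinearity requires P_1P_2 × P_1P_3 = 0; each component is linear in r.
The x-component gives (703)r + (13357) = 0, so r = -19.
The remaining components then also vanish.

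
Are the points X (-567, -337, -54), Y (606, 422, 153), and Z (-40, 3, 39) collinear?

No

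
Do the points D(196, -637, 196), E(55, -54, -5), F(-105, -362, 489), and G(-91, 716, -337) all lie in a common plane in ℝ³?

Yes

A normal to the plane through D, E, F is n = DE × DF = (226094, 101814, 136708).
The plane has equation n·P = 6253674. For G: n·G = 6253674.
Equal, so G lies in the plane and all four are coplanar.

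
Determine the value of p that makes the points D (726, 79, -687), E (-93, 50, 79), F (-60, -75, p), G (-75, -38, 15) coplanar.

-19

The points are coplanar iff DE · (DF × DG) = 0.
Expanding, this is linear in p: (-72594)p + (-1379286) = 0.
So p = -19.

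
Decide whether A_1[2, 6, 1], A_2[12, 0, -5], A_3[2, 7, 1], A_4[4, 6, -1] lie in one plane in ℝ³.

A normal to the plane through A_1, A_2, A_3 is n = A_1A_2 × A_1A_3 = (6, 0, 10).
The plane has equation n·P = 22. For A_4: n·A_4 = 14.
14 ≠ 22, so A_4 is off the plane.

No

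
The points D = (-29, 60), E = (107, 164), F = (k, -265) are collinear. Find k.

-454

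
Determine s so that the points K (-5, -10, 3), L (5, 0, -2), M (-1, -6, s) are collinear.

1

Collinearity requires KL × KM = 0; each component is linear in s.
The x-component gives (10)s + (-10) = 0, so s = 1.
The remaining components then also vanish.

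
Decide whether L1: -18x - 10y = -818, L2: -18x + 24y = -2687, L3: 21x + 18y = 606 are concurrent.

No

Lines aᵢx + bᵢy = cᵢ with pairwise distinct directions are concurrent exactly when det[aᵢ bᵢ cᵢ] = 0.
Here the determinant is 114.
Nonzero, so no common point exists.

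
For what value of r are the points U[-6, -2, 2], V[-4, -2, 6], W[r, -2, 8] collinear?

Direction UV = (2, 0, 4). From the z-coordinate of W, the parameter along the line is τ = (8 − 2)/4 = 3/2.
Then r = (-6) + 3/2·(2) = -3.

-3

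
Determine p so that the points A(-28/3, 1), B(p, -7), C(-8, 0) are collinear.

4/3

The three points are collinear iff det[AB; AC] = 0.
This determinant is linear in p: (-1)p + (4/3) = 0, so p = 4/3.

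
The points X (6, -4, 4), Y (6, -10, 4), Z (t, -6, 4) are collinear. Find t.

6

Collinearity requires XY × XZ = 0; each component is linear in t.
The z-component gives (6)t + (-36) = 0, so t = 6.
The remaining components then also vanish.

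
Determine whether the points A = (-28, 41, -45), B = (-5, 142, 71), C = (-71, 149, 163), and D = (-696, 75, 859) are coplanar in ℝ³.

No

The four points are coplanar iff the 3×3 determinant with rows AB, AC, AD is zero.
Rows: (23, 101, 116), (-43, 108, 208), (-668, 34, 904).
Expanding along the first row: (23)(90560) − (101)(100072) + (116)(70682) = 174720.
Nonzero ⇒ not coplanar.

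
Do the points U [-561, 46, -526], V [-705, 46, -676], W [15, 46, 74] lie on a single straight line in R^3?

Yes

UV = (-144, 0, -150), UW = (576, 0, 600).
Each component of UW is -4 times the corresponding component of UV, so UW = -4·UV and the points are collinear.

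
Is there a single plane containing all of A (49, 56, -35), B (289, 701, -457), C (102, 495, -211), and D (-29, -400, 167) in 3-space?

A normal to the plane through A, B, C is n = AB × AC = (71738, 19874, 71175).
The plane has equation n·P = 2136981. For D: n·D = 1856223.
1856223 ≠ 2136981, so D is off the plane.

No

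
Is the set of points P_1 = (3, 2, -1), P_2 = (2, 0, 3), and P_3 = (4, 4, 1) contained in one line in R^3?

No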